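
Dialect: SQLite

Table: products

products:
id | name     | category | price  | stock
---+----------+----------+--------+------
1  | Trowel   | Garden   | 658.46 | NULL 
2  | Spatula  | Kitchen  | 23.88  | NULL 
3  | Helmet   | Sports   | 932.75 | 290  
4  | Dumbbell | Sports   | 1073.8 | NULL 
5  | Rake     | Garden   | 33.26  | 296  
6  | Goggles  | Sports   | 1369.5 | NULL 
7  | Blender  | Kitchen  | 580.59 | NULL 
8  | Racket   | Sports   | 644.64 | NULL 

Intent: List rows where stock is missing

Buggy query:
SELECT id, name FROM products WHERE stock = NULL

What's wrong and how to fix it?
Bug: Comparing to NULL with '=' never matches; NULL = NULL is unknown, not true

Fix: Replace '= NULL' with 'IS NULL'

Corrected query:
SELECT id, name FROM products WHERE stock IS NULL

Result:
id | name    
---+---------
1  | Trowel  
2  | Spatula 
4  | Dumbbell
6  | Goggles 
7  | Blender 
8  | Racket  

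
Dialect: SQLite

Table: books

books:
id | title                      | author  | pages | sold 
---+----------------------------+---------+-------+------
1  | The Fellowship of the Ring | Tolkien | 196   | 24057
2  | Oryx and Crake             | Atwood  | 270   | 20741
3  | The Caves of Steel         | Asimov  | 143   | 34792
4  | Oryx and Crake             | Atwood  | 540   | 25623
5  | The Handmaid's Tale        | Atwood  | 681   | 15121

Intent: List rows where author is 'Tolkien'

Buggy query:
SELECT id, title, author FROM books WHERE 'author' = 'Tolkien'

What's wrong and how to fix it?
Bug: Single quotes denote string literals in SQL; the column name is being compared as a constant string

Fix: Reference the column as author without single quotes

Corrected query:
SELECT id, title, author FROM books WHERE author = 'Tolkien'

Result:
id | title                      | author 
---+----------------------------+--------
1  | The Fellowship of the Ring | Tolkien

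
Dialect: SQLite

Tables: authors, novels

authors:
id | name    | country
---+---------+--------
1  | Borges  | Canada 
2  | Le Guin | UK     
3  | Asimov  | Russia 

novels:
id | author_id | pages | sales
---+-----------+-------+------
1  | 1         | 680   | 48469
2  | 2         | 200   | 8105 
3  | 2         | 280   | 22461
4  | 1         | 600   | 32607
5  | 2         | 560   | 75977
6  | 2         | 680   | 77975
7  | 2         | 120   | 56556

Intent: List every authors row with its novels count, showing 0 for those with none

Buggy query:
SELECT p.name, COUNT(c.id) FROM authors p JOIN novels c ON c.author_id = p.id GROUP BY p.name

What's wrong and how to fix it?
Bug: An inner join excludes parents with zero children

Fix: Use LEFT JOIN so parents without children still appear (COUNT(c.id) gives 0)

Corrected query:
SELECT p.name, COUNT(c.id) FROM authors p LEFT JOIN novels c ON c.author_id = p.id GROUP BY p.name

Result:
name    | COUNT(c.id)
--------+------------
Asimov  | 0          
Borges  | 2          
Le Guin | 5          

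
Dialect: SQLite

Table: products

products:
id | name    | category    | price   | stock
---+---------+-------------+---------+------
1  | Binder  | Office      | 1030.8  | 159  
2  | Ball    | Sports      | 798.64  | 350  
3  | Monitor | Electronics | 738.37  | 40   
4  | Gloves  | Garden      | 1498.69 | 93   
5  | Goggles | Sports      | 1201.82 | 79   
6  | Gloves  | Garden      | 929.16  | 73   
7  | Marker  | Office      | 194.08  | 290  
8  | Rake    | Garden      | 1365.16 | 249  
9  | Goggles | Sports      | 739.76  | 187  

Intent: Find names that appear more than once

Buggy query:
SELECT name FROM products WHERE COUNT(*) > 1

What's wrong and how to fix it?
Bug: WHERE can't reference COUNT(*); aggregates are computed after WHERE

Fix: GROUP BY name, then filter groups with HAVING COUNT(*) > 1

Corrected query:
SELECT name FROM products GROUP BY name HAVING COUNT(*) > 1

Result:
name   
-------
Gloves 
Goggles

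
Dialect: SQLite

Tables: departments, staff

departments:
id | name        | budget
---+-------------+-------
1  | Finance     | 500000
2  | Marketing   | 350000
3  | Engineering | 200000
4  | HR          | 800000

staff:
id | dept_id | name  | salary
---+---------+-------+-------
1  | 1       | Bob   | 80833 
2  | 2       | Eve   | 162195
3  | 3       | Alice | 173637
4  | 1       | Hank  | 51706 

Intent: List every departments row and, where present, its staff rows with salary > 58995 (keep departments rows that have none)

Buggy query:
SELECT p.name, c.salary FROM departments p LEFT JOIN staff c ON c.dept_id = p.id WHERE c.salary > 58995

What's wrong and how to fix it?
Bug: Filtering c.salary in WHERE discards the NULL rows produced by LEFT JOIN, turning it into an inner join

Fix: Move the right-table condition into the ON clause so unmatched parents are kept

Corrected query:
SELECT p.name, c.salary FROM departments p LEFT JOIN staff c ON c.dept_id = p.id AND c.salary > 58995

Result:
name        | salary
------------+-------
Finance     | 80833 
Marketing   | 162195
Engineering | 173637
HR          | NULL  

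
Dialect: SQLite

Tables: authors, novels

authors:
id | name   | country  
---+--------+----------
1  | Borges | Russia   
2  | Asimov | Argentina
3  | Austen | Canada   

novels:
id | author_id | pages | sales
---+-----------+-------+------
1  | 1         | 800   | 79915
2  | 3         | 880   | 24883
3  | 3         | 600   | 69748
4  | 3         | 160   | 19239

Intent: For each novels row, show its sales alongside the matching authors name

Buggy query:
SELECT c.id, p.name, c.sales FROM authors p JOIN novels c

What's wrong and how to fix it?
Bug: JOIN with no ON clause produces a cartesian product; every novels row pairs with every authors row

Fix: Add ON c.author_id = p.id to the JOIN

Corrected query:
SELECT c.id, p.name, c.sales FROM authors p JOIN novels c ON c.author_id = p.id

Result:
id | name   | sales
---+--------+------
1  | Borges | 79915
2  | Austen | 24883
3  | Austen | 69748
4  | Austen | 19239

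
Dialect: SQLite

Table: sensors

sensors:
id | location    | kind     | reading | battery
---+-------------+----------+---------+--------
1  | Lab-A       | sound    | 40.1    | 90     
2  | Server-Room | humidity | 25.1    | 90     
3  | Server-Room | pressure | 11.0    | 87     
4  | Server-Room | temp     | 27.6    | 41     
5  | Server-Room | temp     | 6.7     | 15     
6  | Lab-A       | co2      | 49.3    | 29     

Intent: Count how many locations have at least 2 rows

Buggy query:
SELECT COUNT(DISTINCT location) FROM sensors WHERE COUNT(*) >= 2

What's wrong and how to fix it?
Bug: COUNT(*) cannot appear in WHERE; the per-group count doesn't exist yet

Fix: Use a subquery that GROUPs and filters with HAVING, then count its rows

Corrected query:
SELECT COUNT(*) FROM (SELECT location FROM sensors GROUP BY location HAVING COUNT(*) >= 2)

Result:
COUNT(*)
--------
2       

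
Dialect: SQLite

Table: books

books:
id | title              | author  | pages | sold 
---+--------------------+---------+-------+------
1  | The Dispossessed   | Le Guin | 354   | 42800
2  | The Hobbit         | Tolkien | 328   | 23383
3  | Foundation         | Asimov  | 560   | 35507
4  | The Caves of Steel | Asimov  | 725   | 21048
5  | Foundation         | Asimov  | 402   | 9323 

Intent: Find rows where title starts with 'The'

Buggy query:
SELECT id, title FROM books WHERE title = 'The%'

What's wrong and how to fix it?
Bug: '=' compares the literal string including the % character; pattern matching needs LIKE

Fix: Use LIKE for wildcard pattern matching

Corrected query:
SELECT id, title FROM books WHERE title LIKE 'The%'

Result:
id | title             
---+-------------------
1  | The Dispossessed  
2  | The Hobbit        
4  | The Caves of Steel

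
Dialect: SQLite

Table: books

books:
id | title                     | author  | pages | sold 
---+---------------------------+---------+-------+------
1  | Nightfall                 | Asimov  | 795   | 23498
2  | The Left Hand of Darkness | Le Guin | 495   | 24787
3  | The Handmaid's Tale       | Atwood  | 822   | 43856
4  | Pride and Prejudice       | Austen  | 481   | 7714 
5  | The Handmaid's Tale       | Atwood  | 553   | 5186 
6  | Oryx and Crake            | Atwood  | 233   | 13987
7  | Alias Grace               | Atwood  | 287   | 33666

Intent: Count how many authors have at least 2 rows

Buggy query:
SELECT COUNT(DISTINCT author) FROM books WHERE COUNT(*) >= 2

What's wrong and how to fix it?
Bug: COUNT(*) cannot appear in WHERE; the per-group count doesn't exist yet

Fix: Group first with HAVING COUNT(*) >= 2, then COUNT the resulting groups

Corrected query:
SELECT COUNT(*) FROM (SELECT author FROM books GROUP BY author HAVING COUNT(*) >= 2)

Result:
COUNT(*)
--------
1       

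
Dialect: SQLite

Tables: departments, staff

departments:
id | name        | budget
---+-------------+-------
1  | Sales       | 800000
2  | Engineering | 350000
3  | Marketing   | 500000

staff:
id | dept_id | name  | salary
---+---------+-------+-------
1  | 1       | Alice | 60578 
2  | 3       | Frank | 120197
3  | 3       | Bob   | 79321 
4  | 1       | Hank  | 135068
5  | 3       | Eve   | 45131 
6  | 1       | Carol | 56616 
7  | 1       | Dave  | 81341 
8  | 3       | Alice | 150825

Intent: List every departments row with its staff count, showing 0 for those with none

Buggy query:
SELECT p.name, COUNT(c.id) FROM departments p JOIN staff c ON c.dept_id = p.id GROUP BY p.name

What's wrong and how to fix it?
Bug: INNER JOIN drops departments rows that have no matching staff rows

Fix: Use LEFT JOIN so parents without children still appear (COUNT(c.id) gives 0)

Corrected query:
SELECT p.name, COUNT(c.id) FROM departments p LEFT JOIN staff c ON c.dept_id = p.id GROUP BY p.name

Result:
name        | COUNT(c.id)
------------+------------
Engineering | 0          
Marketing   | 4          
Sales       | 4          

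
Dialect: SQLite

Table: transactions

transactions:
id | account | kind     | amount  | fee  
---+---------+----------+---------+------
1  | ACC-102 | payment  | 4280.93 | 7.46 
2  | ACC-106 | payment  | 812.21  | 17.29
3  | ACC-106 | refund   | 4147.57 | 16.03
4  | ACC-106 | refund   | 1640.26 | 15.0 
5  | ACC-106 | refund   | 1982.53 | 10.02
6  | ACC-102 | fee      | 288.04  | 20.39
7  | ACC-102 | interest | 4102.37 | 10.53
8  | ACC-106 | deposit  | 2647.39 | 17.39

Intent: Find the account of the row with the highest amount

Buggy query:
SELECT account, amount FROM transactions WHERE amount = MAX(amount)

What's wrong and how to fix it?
Bug: MAX(amount) is an aggregate and cannot be used directly in WHERE

Fix: Wrap MAX in a scalar subquery so WHERE compares against a single value

Corrected query:
SELECT account, amount FROM transactions WHERE amount = (SELECT MAX(amount) FROM transactions)

Result:
account | amount 
--------+--------
ACC-102 | 4280.93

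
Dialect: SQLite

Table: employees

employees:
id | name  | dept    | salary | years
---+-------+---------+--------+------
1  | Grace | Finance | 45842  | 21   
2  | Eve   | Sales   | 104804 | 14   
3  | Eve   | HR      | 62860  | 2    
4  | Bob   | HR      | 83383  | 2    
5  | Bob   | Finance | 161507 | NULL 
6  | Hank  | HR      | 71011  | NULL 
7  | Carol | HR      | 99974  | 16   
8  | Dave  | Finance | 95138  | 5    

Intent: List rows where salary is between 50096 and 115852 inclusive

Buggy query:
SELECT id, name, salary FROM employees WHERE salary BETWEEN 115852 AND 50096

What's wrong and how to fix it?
Bug: BETWEEN expects the lower bound first; with 115852 AND 50096 the range is empty

Fix: Write BETWEEN 50096 AND 115852

Corrected query:
SELECT id, name, salary FROM employees WHERE salary BETWEEN 50096 AND 115852

Result:
id | name  | salary
---+-------+-------
2  | Eve   | 104804
3  | Eve   | 62860 
4  | Bob   | 83383 
6  | Hank  | 71011 
7  | Carol | 99974 
8  | Dave  | 95138 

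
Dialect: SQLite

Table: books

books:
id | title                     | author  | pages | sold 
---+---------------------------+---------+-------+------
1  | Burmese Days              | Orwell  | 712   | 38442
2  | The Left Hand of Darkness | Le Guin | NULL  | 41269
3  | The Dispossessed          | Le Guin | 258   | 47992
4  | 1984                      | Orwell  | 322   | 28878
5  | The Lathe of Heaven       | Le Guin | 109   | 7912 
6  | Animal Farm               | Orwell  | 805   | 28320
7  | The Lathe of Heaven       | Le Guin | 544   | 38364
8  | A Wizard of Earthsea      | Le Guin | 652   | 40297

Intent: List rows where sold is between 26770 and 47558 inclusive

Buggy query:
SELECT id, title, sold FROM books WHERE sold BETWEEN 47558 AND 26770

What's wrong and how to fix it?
Bug: BETWEEN expects the lower bound first; with 47558 AND 26770 the range is empty

Fix: Write BETWEEN 26770 AND 47558

Corrected query:
SELECT id, title, sold FROM books WHERE sold BETWEEN 26770 AND 47558

Result:
id | title                     | sold 
---+---------------------------+------
1  | Burmese Days              | 38442
2  | The Left Hand of Darkness | 41269
4  | 1984                      | 28878
6  | Animal Farm               | 28320
7  | The Lathe of Heaven       | 38364
8  | A Wizard of Earthsea      | 40297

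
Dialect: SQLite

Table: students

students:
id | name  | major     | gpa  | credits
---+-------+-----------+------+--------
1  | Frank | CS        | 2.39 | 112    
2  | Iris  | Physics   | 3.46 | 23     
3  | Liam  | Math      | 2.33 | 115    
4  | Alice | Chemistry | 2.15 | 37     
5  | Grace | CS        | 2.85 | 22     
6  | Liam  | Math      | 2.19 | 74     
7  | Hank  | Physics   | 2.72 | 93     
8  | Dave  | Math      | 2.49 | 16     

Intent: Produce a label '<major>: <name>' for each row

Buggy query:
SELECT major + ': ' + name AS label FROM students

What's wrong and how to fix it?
Bug: '+' is numeric addition; on text columns SQLite converts them to 0 instead of concatenating

Fix: Replace + with || to concatenate text

Corrected query:
SELECT major || ': ' || name AS label FROM students

Result:
label           
----------------
CS: Frank       
Physics: Iris   
Math: Liam      
Chemistry: Alice
CS: Grace       
Math: Liam      
Physics: Hank   
Math: Dave      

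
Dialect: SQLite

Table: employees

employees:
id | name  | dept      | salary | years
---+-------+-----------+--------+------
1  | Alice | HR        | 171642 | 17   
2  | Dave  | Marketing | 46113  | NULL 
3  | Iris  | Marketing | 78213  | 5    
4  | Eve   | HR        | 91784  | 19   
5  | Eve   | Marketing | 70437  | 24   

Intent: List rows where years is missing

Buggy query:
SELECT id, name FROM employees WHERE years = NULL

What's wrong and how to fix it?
Bug: '= NULL' is always unknown in SQL three-valued logic, so no rows match

Fix: Use IS NULL to test for NULL

Corrected query:
SELECT id, name FROM employees WHERE years IS NULL

Result:
id | name
---+-----
2  | Dave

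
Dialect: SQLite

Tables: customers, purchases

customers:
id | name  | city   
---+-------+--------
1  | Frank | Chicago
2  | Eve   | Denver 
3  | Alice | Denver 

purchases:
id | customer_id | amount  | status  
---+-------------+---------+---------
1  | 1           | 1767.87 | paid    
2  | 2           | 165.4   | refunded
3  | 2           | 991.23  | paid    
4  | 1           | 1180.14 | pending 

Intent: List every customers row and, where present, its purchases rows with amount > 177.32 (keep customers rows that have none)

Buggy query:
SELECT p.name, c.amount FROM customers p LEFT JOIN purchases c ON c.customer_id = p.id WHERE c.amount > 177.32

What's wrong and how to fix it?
Bug: A WHERE condition on the right-hand table after LEFT JOIN drops unmatched parents

Fix: Move the right-table condition into the ON clause so unmatched parents are kept

Corrected query:
SELECT p.name, c.amount FROM customers p LEFT JOIN purchases c ON c.customer_id = p.id AND c.amount > 177.32

Result:
name  | amount 
------+--------
Frank | 1180.14
Frank | 1767.87
Eve   | 991.23 
Alice | NULL   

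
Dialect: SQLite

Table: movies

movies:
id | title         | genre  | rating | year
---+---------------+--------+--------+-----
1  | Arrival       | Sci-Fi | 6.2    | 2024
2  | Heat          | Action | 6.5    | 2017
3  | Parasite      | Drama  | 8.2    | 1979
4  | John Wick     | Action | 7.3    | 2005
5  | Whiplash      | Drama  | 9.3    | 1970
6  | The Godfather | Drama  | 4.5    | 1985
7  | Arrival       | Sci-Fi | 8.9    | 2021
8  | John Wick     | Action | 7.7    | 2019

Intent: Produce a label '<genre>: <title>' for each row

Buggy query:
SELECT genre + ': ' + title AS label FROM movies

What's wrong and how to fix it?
Bug: '+' is numeric addition; on text columns SQLite converts them to 0 instead of concatenating

Fix: Replace + with || to concatenate text

Corrected query:
SELECT genre || ': ' || title AS label FROM movies

Result:
label               
--------------------
Sci-Fi: Arrival     
Action: Heat        
Drama: Parasite     
Action: John Wick   
Drama: Whiplash     
Drama: The Godfather
Sci-Fi: Arrival     
Action: John Wick   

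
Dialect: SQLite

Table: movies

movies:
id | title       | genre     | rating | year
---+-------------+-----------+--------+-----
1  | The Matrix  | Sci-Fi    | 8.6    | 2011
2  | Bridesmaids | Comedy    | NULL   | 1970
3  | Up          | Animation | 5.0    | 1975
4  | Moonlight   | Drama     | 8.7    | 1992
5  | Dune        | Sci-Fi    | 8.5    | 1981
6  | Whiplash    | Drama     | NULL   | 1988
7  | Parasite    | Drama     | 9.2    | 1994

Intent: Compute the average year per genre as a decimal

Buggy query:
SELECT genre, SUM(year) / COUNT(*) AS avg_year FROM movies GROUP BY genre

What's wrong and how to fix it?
Bug: SUM(year) and COUNT(*) are both integers; the division truncates the fractional part

Fix: Multiply by 1.0 (or CAST to REAL) to force floating-point division

Corrected query:
SELECT genre, SUM(year) * 1.0 / COUNT(*) AS avg_year FROM movies GROUP BY genre

Result:
genre     | avg_year   
----------+------------
Animation | 1975       
Comedy    | 1970       
Drama     | 1991.333333
Sci-Fi    | 1996       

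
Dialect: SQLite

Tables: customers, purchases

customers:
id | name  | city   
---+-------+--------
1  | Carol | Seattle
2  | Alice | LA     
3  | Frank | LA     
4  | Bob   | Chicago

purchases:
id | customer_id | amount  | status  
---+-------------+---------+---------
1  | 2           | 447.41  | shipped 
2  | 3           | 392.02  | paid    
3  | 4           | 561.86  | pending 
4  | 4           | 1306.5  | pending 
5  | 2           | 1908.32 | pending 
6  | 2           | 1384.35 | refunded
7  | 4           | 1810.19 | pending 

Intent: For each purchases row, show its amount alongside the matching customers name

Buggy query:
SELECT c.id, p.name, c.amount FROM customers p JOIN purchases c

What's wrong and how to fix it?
Bug: JOIN with no ON clause produces a cartesian product; every purchases row pairs with every customers row

Fix: Specify the join condition linking the foreign key to the parent id

Corrected query:
SELECT c.id, p.name, c.amount FROM customers p JOIN purchases c ON c.customer_id = p.id

Result:
id | name  | amount 
---+-------+--------
1  | Alice | 447.41 
2  | Frank | 392.02 
3  | Bob   | 561.86 
4  | Bob   | 1306.5 
5  | Alice | 1908.32
6  | Alice | 1384.35
7  | Bob   | 1810.19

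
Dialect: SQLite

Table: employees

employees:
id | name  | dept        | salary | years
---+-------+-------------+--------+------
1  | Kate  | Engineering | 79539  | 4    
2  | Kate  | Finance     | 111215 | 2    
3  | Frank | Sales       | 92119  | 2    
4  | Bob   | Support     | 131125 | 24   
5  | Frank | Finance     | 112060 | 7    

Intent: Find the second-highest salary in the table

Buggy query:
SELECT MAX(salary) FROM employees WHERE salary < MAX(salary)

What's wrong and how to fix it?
Bug: The inner MAX is an aggregate inside WHERE, which is not allowed

Fix: Put the inner MAX in a scalar subquery

Corrected query:
SELECT MAX(salary) FROM employees WHERE salary < (SELECT MAX(salary) FROM employees)

Result:
MAX(salary)
-----------
112060     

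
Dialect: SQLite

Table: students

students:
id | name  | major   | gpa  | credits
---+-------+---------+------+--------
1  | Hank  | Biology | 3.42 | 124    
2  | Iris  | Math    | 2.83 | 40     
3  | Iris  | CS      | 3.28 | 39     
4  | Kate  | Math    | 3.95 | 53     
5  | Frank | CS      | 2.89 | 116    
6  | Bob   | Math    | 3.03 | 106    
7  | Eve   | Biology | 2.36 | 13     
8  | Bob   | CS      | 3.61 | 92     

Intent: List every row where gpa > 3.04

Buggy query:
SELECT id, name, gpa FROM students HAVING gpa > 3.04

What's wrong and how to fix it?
Bug: This is a non-aggregate query (no GROUP BY, no aggregates), so in SQLite the HAVING clause is invalid here; a row-level condition belongs in WHERE

Fix: Use WHERE for row-level filtering

Corrected query:
SELECT id, name, gpa FROM students WHERE gpa > 3.04

Result:
id | name | gpa 
---+------+-----
1  | Hank | 3.42
3  | Iris | 3.28
4  | Kate | 3.95
8  | Bob  | 3.61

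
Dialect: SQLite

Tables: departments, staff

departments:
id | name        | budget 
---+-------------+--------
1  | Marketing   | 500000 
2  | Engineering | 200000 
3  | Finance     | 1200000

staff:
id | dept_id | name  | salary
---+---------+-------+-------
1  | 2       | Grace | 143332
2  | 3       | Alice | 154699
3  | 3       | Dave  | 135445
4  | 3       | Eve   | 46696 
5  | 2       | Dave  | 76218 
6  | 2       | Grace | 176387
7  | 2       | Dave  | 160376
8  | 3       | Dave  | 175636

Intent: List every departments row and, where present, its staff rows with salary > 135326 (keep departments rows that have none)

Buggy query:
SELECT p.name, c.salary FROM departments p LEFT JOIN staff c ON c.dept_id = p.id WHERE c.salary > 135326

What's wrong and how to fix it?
Bug: Filtering c.salary in WHERE discards the NULL rows produced by LEFT JOIN, turning it into an inner join

Fix: Move the right-table condition into the ON clause so unmatched parents are kept

Corrected query:
SELECT p.name, c.salary FROM departments p LEFT JOIN staff c ON c.dept_id = p.id AND c.salary > 135326

Result:
name        | salary
------------+-------
Marketing   | NULL  
Engineering | 143332
Engineering | 160376
Engineering | 176387
Finance     | 135445
Finance     | 154699
Finance     | 175636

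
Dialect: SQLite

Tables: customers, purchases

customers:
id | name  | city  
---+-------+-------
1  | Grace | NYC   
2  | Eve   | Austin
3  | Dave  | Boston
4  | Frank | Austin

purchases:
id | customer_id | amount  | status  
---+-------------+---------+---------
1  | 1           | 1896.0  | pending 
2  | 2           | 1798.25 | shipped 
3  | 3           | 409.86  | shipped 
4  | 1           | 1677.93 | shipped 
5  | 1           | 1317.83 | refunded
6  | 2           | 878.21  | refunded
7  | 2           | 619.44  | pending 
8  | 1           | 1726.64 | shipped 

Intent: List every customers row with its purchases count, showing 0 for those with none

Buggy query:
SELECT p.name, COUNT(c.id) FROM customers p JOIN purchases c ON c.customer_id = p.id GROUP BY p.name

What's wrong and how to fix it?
Bug: INNER JOIN drops customers rows that have no matching purchases rows

Fix: Use LEFT JOIN so parents without children still appear (COUNT(c.id) gives 0)

Corrected query:
SELECT p.name, COUNT(c.id) FROM customers p LEFT JOIN purchases c ON c.customer_id = p.id GROUP BY p.name

Result:
name  | COUNT(c.id)
------+------------
Dave  | 1          
Eve   | 3          
Frank | 0          
Grace | 4          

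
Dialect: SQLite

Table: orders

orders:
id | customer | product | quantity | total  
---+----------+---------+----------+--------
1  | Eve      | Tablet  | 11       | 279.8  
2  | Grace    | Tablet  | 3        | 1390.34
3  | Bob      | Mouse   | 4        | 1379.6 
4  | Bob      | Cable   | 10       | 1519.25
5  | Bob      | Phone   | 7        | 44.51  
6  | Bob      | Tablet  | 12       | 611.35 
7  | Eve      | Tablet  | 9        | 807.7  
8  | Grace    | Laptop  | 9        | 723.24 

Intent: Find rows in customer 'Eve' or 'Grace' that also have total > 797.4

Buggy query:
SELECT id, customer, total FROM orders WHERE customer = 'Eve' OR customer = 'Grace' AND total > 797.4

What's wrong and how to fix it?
Bug: AND binds tighter than OR, so this parses as customer = 'Eve' OR (customer = 'Grace' AND total > 797.4)

Fix: Add parentheses around the OR so the AND applies to both alternatives

Corrected query:
SELECT id, customer, total FROM orders WHERE (customer = 'Eve' OR customer = 'Grace') AND total > 797.4

Result:
id | customer | total  
---+----------+--------
2  | Grace    | 1390.34
7  | Eve      | 807.7  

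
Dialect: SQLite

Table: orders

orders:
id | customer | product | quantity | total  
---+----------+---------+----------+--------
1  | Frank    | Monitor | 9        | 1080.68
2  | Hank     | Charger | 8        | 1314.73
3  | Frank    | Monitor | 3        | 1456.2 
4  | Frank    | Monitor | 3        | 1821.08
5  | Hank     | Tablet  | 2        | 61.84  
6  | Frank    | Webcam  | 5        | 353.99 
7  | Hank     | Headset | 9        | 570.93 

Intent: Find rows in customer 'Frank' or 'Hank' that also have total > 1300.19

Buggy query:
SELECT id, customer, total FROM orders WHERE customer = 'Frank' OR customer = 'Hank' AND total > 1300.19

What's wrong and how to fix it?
Bug: AND binds tighter than OR, so this parses as customer = 'Frank' OR (customer = 'Hank' AND total > 1300.19)

Fix: Add parentheses around the OR so the AND applies to both alternatives

Corrected query:
SELECT id, customer, total FROM orders WHERE (customer = 'Frank' OR customer = 'Hank') AND total > 1300.19

Result:
id | customer | total  
---+----------+--------
2  | Hank     | 1314.73
3  | Frank    | 1456.2 
4  | Frank    | 1821.08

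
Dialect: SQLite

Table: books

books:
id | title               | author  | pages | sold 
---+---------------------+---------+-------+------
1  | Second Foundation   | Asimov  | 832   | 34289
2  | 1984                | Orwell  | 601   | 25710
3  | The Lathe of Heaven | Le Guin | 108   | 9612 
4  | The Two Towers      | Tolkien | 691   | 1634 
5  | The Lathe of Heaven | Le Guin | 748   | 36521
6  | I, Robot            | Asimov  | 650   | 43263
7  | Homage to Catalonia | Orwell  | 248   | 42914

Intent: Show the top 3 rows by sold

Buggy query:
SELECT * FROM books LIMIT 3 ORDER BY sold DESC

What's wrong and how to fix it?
Bug: LIMIT must come after ORDER BY

Fix: Sort with ORDER BY, then apply LIMIT

Corrected query:
SELECT * FROM books ORDER BY sold DESC LIMIT 3

Result:
id | title               | author  | pages | sold 
---+---------------------+---------+-------+------
6  | I, Robot            | Asimov  | 650   | 43263
7  | Homage to Catalonia | Orwell  | 248   | 42914
5  | The Lathe of Heaven | Le Guin | 748   | 36521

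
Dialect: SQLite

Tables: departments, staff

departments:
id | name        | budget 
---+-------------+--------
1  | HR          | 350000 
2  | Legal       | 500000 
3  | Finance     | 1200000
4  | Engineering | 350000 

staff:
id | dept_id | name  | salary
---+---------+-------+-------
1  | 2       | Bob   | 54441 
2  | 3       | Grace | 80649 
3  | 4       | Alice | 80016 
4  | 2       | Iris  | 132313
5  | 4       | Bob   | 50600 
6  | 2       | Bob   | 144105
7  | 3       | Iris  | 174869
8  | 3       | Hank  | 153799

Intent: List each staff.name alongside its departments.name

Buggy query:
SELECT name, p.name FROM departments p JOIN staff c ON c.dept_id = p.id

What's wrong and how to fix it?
Bug: 'name' exists in both joined tables, so the database can't tell which one is meant

Fix: Prefix ambiguous columns with the table alias

Corrected query:
SELECT c.name, p.name FROM departments p JOIN staff c ON c.dept_id = p.id

Result:
name  | name       
------+------------
Bob   | Legal      
Grace | Finance    
Alice | Engineering
Iris  | Legal      
Bob   | Engineering
Bob   | Legal      
Iris  | Finance    
Hank  | Finance    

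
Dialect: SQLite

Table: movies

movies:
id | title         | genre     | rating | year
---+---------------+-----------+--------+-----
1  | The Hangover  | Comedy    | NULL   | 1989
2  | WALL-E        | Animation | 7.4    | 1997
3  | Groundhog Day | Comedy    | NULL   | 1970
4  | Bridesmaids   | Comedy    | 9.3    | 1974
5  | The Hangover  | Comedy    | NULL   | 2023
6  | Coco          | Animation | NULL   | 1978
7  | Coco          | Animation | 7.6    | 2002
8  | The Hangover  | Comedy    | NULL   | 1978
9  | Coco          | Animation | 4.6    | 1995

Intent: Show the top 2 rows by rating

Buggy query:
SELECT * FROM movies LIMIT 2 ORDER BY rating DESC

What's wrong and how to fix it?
Bug: ORDER BY cannot follow LIMIT; LIMIT is the final clause

Fix: Swap the clauses: ORDER BY first, then LIMIT

Corrected query:
SELECT * FROM movies ORDER BY rating DESC LIMIT 2

Result:
id | title       | genre     | rating | year
---+-------------+-----------+--------+-----
4  | Bridesmaids | Comedy    | 9.3    | 1974
7  | Coco        | Animation | 7.6    | 2002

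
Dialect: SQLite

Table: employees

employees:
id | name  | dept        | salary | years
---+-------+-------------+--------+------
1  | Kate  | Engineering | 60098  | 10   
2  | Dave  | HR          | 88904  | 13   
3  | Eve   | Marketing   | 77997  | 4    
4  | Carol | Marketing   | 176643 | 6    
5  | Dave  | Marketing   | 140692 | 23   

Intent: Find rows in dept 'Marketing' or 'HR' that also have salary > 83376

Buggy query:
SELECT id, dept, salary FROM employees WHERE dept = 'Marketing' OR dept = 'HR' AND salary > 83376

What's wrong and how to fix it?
Bug: AND binds tighter than OR, so this parses as dept = 'Marketing' OR (dept = 'HR' AND salary > 83376)

Fix: Group the OR with parentheses (or use IN), then AND the threshold

Corrected query:
SELECT id, dept, salary FROM employees WHERE (dept = 'Marketing' OR dept = 'HR') AND salary > 83376

Result:
id | dept      | salary
---+-----------+-------
2  | HR        | 88904 
4  | Marketing | 176643
5  | Marketing | 140692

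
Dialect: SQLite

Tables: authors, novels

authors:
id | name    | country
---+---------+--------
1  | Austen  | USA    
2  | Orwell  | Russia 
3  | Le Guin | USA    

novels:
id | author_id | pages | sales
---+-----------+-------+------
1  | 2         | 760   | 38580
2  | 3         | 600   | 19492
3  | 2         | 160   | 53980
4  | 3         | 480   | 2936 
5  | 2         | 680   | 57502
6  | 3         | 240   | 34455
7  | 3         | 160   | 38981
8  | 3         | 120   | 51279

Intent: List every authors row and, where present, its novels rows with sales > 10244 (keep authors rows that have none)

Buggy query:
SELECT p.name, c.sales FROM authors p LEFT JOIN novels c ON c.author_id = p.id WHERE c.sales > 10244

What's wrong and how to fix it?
Bug: A WHERE condition on the right-hand table after LEFT JOIN drops unmatched parents

Fix: Put 'c.sales > 10244' in the JOIN's ON clause instead of WHERE

Corrected query:
SELECT p.name, c.sales FROM authors p LEFT JOIN novels c ON c.author_id = p.id AND c.sales > 10244

Result:
name    | sales
--------+------
Austen  | NULL 
Orwell  | 38580
Orwell  | 53980
Orwell  | 57502
Le Guin | 19492
Le Guin | 34455
Le Guin | 38981
Le Guin | 51279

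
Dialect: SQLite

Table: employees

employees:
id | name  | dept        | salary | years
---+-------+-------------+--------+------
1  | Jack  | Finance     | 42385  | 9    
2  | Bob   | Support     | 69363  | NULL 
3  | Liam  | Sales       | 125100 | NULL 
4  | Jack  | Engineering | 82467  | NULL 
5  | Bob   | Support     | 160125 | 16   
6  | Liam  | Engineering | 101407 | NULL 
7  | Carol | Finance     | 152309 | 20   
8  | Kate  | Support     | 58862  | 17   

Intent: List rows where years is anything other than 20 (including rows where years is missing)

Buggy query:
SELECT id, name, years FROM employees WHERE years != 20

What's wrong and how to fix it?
Bug: Inequality against NULL is unknown, not true; rows with NULL are dropped

Fix: Handle NULL separately with IS NULL alongside the inequality

Corrected query:
SELECT id, name, years FROM employees WHERE years != 20 OR years IS NULL

Result:
id | name | years
---+------+------
1  | Jack | 9    
2  | Bob  | NULL 
3  | Liam | NULL 
4  | Jack | NULL 
5  | Bob  | 16   
6  | Liam | NULL 
8  | Kate | 17   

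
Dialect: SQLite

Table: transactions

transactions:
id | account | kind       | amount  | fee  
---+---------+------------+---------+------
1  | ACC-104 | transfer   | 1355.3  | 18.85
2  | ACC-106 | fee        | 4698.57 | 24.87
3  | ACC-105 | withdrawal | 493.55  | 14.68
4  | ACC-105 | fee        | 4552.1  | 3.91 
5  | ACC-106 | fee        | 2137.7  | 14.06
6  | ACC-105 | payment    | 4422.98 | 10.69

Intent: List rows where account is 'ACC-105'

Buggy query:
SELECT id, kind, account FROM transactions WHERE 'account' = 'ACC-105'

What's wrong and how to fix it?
Bug: Single quotes denote string literals in SQL; the column name is being compared as a constant string

Fix: Remove the quotes around the column name (or use double quotes for an identifier)

Corrected query:
SELECT id, kind, account FROM transactions WHERE account = 'ACC-105'

Result:
id | kind       | account
---+------------+--------
3  | withdrawal | ACC-105
4  | fee        | ACC-105
6  | payment    | ACC-105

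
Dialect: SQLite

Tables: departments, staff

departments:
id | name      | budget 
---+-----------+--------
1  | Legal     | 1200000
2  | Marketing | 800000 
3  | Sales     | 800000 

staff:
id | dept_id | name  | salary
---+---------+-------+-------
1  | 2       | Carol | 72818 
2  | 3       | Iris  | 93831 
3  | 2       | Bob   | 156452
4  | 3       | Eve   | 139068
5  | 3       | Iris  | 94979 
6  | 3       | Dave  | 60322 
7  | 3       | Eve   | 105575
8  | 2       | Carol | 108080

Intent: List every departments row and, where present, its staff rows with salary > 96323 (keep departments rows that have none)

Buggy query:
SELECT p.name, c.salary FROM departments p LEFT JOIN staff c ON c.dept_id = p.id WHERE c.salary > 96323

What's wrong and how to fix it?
Bug: Filtering c.salary in WHERE discards the NULL rows produced by LEFT JOIN, turning it into an inner join

Fix: Put 'c.salary > 96323' in the JOIN's ON clause instead of WHERE

Corrected query:
SELECT p.name, c.salary FROM departments p LEFT JOIN staff c ON c.dept_id = p.id AND c.salary > 96323

Result:
name      | salary
----------+-------
Legal     | NULL  
Marketing | 108080
Marketing | 156452
Sales     | 105575
Sales     | 139068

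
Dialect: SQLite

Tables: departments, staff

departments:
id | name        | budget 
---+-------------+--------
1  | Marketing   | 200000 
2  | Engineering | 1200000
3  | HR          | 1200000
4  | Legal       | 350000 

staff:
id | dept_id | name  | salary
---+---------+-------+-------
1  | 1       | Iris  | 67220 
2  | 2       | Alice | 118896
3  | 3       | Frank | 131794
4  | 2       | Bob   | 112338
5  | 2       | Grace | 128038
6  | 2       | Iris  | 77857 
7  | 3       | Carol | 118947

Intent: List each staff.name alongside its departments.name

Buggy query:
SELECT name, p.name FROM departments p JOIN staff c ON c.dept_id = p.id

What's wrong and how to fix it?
Bug: 'name' exists in both joined tables, so the database can't tell which one is meant

Fix: Qualify the column with its table alias (c.name)

Corrected query:
SELECT c.name, p.name FROM departments p JOIN staff c ON c.dept_id = p.id

Result:
name  | name       
------+------------
Iris  | Marketing  
Alice | Engineering
Frank | HR         
Bob   | Engineering
Grace | Engineering
Iris  | Engineering
Carol | HR         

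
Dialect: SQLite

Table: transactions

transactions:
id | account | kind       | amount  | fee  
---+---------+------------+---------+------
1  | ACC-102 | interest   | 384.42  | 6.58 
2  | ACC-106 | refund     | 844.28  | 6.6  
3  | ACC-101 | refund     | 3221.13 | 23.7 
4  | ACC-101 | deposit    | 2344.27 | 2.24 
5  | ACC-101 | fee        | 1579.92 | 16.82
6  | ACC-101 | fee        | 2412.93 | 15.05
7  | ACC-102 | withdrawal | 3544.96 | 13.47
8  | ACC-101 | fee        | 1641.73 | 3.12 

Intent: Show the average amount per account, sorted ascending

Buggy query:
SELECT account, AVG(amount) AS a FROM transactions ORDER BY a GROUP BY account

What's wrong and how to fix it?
Bug: GROUP BY must precede ORDER BY

Fix: Reorder: SELECT … FROM … GROUP BY … ORDER BY …

Corrected query:
SELECT account, AVG(amount) AS a FROM transactions GROUP BY account ORDER BY a

Result:
account | a       
--------+---------
ACC-106 | 844.28  
ACC-102 | 1964.69 
ACC-101 | 2239.996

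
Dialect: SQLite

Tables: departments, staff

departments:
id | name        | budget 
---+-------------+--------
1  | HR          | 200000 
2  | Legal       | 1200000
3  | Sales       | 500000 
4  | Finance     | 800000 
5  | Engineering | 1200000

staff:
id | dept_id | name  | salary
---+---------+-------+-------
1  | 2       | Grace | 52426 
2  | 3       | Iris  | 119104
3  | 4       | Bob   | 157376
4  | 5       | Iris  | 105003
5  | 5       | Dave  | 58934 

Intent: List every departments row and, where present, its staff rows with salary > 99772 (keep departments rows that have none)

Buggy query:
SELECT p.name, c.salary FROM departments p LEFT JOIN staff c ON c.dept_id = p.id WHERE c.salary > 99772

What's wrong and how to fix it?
Bug: A WHERE condition on the right-hand table after LEFT JOIN drops unmatched parents

Fix: Move the right-table condition into the ON clause so unmatched parents are kept

Corrected query:
SELECT p.name, c.salary FROM departments p LEFT JOIN staff c ON c.dept_id = p.id AND c.salary > 99772

Result:
name        | salary
------------+-------
HR          | NULL  
Legal       | NULL  
Sales       | 119104
Finance     | 157376
Engineering | 105003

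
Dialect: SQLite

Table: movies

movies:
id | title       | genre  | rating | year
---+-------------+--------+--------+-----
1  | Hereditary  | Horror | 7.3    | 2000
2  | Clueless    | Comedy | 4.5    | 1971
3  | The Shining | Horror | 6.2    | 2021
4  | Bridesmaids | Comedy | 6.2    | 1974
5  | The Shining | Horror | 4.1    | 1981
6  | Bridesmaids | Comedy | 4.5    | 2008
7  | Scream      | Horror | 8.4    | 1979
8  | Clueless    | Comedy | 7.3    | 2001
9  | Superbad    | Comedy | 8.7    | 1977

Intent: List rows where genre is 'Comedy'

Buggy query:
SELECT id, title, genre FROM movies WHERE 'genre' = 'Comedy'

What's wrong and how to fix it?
Bug: 'genre' in single quotes is a string literal, not the column; the comparison is literal-vs-literal and never true

Fix: Remove the quotes around the column name (or use double quotes for an identifier)

Corrected query:
SELECT id, title, genre FROM movies WHERE genre = 'Comedy'

Result:
id | title       | genre 
---+-------------+-------
2  | Clueless    | Comedy
4  | Bridesmaids | Comedy
6  | Bridesmaids | Comedy
8  | Clueless    | Comedy
9  | Superbad    | Comedy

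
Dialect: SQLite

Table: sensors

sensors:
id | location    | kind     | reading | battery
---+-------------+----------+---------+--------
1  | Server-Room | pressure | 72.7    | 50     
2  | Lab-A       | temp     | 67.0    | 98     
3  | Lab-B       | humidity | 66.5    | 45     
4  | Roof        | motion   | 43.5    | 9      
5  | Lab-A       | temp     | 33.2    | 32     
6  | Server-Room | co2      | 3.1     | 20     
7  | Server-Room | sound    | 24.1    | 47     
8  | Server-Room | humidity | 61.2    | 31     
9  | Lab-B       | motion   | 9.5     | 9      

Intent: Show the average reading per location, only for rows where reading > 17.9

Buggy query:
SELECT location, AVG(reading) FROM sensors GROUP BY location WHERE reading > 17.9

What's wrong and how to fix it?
Bug: WHERE cannot follow GROUP BY

Fix: Place WHERE between FROM and GROUP BY

Corrected query:
SELECT location, AVG(reading) FROM sensors WHERE reading > 17.9 GROUP BY location

Result:
location    | AVG(reading)
------------+-------------
Lab-A       | 50.1        
Lab-B       | 66.5        
Roof        | 43.5        
Server-Room | 52.666667   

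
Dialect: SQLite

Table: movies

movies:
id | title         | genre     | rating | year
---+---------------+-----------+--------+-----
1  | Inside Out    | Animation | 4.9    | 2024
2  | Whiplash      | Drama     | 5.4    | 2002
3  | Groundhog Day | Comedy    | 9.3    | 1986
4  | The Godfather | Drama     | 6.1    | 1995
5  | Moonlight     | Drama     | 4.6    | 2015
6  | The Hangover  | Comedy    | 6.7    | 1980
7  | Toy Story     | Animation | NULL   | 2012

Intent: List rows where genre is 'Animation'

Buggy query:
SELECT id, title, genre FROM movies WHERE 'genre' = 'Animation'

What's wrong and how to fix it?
Bug: Single quotes denote string literals in SQL; the column name is being compared as a constant string

Fix: Reference the column as genre without single quotes

Corrected query:
SELECT id, title, genre FROM movies WHERE genre = 'Animation'

Result:
id | title      | genre    
---+------------+----------
1  | Inside Out | Animation
7  | Toy Story  | Animation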